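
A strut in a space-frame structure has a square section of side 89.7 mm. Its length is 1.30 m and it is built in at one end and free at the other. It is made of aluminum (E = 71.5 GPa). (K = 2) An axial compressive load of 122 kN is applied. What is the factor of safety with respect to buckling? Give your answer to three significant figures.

I = a⁴/12 = 89.7⁴/12 = 5.395×10^6 mm⁴
I = 5.395×10^6 mm⁴ = 5.395×10^-6 m⁴
Effective length L_e = K·L = 2 × 1.30 = 2.600 m
P_cr = π²EI / L_e² = π² × 71.5×10⁹ × 5.395×10^-6 / 2.600² = 5.632×10^5 N
Factor of safety n = P_cr / P = 563.18 / 122 = 4.62

n ≈ 4.62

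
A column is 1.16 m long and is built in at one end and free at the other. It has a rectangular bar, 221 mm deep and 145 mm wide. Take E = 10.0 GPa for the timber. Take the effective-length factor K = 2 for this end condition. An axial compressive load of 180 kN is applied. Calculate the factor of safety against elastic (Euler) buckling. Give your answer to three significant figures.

Buckling occurs about the weak axis: I_min = h·b³/12 with b = 145 mm (the shorter side).
I_min = 221×145³/12 = 5.615×10^7 mm⁴
I = 5.615×10^7 mm⁴ = 5.615×10^-5 m⁴
Effective length L_e = K·L = 2 × 1.16 = 2.320 m
P_cr = π²EI / L_e² = π² × 10.0×10⁹ × 5.615×10^-5 / 2.320² = 1.030×10^6 N
Factor of safety n = P_cr / P = 1029.5 / 180 = 5.72

n ≈ 5.72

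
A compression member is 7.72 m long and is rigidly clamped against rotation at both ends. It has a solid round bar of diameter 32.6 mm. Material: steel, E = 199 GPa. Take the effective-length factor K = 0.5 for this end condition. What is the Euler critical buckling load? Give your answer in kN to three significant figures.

P_cr ≈ 7.31 kN

I = πd⁴/64 = π×32.6⁴/64 = 5.544×10^4 mm⁴
I = 5.544×10^4 mm⁴ = 5.544×10^-8 m⁴
Effective length L_e = K·L = 0.5 × 7.72 = 3.860 m
P_cr = π²EI / L_e² = π² × 199×10⁹ × 5.544×10^-8 / 3.860² = 7.308×10^3 N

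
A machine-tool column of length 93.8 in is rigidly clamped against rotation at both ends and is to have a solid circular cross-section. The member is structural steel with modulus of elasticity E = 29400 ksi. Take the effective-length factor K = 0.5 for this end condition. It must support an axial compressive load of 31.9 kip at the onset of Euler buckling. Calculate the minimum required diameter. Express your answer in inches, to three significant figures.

d ≈ 1.49 in

L_e = K·L = 0.5 × 93.8 = 46.90 in
Required I = P_cr·L_e²/(π²E) = 3.190×10^4 × 46.90² / (π² × 2.94×10^7) = 0.2418 in⁴
Solid circle: I = πd⁴/64  ⇒  d = (64I/π)^(1/4) = (64×0.2418/π)^(1/4) = 1.49 in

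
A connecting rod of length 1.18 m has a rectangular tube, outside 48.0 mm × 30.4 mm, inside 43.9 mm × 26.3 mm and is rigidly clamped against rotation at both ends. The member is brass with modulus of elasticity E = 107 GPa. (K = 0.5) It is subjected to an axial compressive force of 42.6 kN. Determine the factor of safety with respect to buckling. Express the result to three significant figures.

Weak-axis I_min = (h_o·b_o³ − h_i·b_i³)/12 with b_o = 30.4, b_i = 26.30 mm (shorter outer/inner sides).
I_min = (48.0×30.4³ − 43.90×26.30³)/12 = 4.583×10^4 mm⁴
I = 4.583×10^4 mm⁴ = 4.583×10^-8 m⁴
Effective length L_e = K·L = 0.5 × 1.18 = 0.5900 m
P_cr = π²EI / L_e² = π² × 107×10⁹ × 4.583×10^-8 / 0.5900² = 1.390×10^5 N
Factor of safety n = P_cr / P = 139.03 / 42.6 = 3.26

n ≈ 3.26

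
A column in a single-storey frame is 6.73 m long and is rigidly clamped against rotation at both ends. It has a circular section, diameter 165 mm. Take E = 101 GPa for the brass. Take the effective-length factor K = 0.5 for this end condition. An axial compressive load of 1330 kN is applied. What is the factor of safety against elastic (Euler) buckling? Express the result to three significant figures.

n ≈ 2.41

I = πd⁴/64 = π×165⁴/64 = 3.638×10^7 mm⁴
I = 3.638×10^7 mm⁴ = 3.638×10^-5 m⁴
Effective length L_e = K·L = 0.5 × 6.73 = 3.365 m
P_cr = π²EI / L_e² = π² × 101×10⁹ × 3.638×10^-5 / 3.365² = 3.203×10^6 N
Factor of safety n = P_cr / P = 3203.0 / 1330 = 2.41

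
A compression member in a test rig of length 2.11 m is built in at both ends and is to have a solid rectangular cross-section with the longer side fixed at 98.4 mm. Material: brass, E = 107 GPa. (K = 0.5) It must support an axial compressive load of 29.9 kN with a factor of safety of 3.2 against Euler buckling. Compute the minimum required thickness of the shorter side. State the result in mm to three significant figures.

Required P_cr = n·P = 3.2 × 29.9 = 95.68 kN
L_e = K·L = 0.5 × 2.11 = 1.055 m
Required I = P_cr·L_e²/(π²E) = 9.568×10^4 × 1.055² / (π² × 1.07×10^11) = 1.008×10^-7 m⁴
I_req = 1.008×10^5 mm⁴
Rectangle, weak axis: I_min = h·b³/12 with h = 98.4 mm fixed  ⇒  b = (12I/h)^(1/3) = 23.1 mm

b ≈ 23.1 mm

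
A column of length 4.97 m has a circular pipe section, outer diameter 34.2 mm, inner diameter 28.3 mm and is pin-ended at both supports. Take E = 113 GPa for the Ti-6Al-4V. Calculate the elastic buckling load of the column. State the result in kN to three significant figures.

d_o = 34.2 mm, d_i = 28.3 mm
I = π(d_o⁴ − d_i⁴)/64 = π(34.2⁴ − 28.30⁴)/64 = 3.567×10^4 mm⁴
I = 3.567×10^4 mm⁴ = 3.567×10^-8 m⁴
Effective length L_e = K·L = 1 × 4.97 = 4.970 m
P_cr = π²EI / L_e² = π² × 113×10⁹ × 3.567×10^-8 / 4.970² = 1.610×10^3 N

P_cr ≈ 1.61 kN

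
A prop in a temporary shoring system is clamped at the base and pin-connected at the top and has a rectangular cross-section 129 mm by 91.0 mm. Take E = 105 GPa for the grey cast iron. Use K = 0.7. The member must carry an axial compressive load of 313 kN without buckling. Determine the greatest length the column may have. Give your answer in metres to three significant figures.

L_max ≈ 7.40 m

Buckling occurs about the weak axis: I_min = h·b³/12 with b = 91.0 mm (the shorter side).
I_min = 129×91.0³/12 = 8.101×10^6 mm⁴
I = 8.101×10^-6 m⁴
At the buckling limit P_cr = P = 3.130×10^5 N
From P_cr = π²EI/(K·L)²:  L = (1/K)·√(π²EI/P_cr) = (1/0.7)·√(π²×1.05×10^11×8.101×10^-6/3.130×10^5)
L = 7.40 m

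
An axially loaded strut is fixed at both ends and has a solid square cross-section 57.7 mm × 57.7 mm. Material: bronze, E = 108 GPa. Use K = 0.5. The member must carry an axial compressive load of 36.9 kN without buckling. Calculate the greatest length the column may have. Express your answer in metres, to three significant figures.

I = a⁴/12 = 57.7⁴/12 = 9.237×10^5 mm⁴
I = 9.237×10^-7 m⁴
At the buckling limit P_cr = P = 3.690×10^4 N
From P_cr = π²EI/(K·L)²:  L = (1/K)·√(π²EI/P_cr) = (1/0.5)·√(π²×1.08×10^11×9.237×10^-7/3.690×10^4)
L = 10.3 m

L_max ≈ 10.3 m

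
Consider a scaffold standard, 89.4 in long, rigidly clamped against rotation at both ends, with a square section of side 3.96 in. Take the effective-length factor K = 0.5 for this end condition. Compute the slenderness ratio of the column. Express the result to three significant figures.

λ ≈ 39.1

For a square r = a/√12 = 3.96/√12 = 1.143 in
L_e = K·L = 0.5 × 89.4 = 44.70 in
λ = L_e / r_min = 44.700 / 1.143 = 39.1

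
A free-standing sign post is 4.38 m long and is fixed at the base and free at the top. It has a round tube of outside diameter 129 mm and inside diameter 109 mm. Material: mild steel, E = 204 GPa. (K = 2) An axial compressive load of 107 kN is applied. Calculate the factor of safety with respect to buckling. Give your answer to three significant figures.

n ≈ 1.63

d_o = 129 mm, d_i = 109 mm
I = π(d_o⁴ − d_i⁴)/64 = π(129⁴ − 109.0⁴)/64 = 6.664×10^6 mm⁴
I = 6.664×10^6 mm⁴ = 6.664×10^-6 m⁴
Effective length L_e = K·L = 2 × 4.38 = 8.760 m
P_cr = π²EI / L_e² = π² × 204×10⁹ × 6.664×10^-6 / 8.760² = 1.749×10^5 N
Factor of safety n = P_cr / P = 174.86 / 107 = 1.63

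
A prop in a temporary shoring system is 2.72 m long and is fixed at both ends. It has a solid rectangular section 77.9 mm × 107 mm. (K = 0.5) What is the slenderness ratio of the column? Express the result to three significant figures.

λ ≈ 60.5

For a rectangle r_min = b/√12 = 77.9/√12 = 22.49 mm
L_e = K·L = 0.5 × 2.72 m = 1.360 m = 1360.0 mm
λ = L_e / r_min = 1360.0 / 22.49 = 60.5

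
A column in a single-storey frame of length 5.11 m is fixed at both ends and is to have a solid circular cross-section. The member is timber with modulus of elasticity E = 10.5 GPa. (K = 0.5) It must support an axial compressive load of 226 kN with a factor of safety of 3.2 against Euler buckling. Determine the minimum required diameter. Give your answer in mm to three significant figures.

Required P_cr = n·P = 3.2 × 226 = 723.2 kN
L_e = K·L = 0.5 × 5.11 = 2.555 m
Required I = P_cr·L_e²/(π²E) = 7.232×10^5 × 2.555² / (π² × 1.05×10^10) = 4.556×10^-5 m⁴
I_req = 4.556×10^7 mm⁴
Solid circle: I = πd⁴/64  ⇒  d = (64I/π)^(1/4) = (64×4.556×10^7/π)^(1/4) = 175 mm

d ≈ 175 mm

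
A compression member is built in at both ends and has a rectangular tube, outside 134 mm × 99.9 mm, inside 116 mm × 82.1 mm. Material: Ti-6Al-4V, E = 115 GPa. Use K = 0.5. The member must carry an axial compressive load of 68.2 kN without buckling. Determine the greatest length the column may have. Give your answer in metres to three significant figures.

Weak-axis I_min = (h_o·b_o³ − h_i·b_i³)/12 with b_o = 99.9, b_i = 82.10 mm (shorter outer/inner sides).
I_min = (134×99.9³ − 116.0×82.10³)/12 = 5.784×10^6 mm⁴
I = 5.784×10^-6 m⁴
At the buckling limit P_cr = P = 6.820×10^4 N
From P_cr = π²EI/(K·L)²:  L = (1/K)·√(π²EI/P_cr) = (1/0.5)·√(π²×1.15×10^11×5.784×10^-6/6.820×10^4)
L = 19.6 m

L_max ≈ 19.6 m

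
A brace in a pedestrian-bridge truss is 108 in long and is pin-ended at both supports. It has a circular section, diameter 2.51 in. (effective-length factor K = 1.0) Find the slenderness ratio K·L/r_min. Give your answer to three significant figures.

For a solid circle r = d/4 = 2.51/4 = 0.6275 in
L_e = K·L = 1 × 108 = 108.0 in
λ = L_e / r_min = 108.00 / 0.6275 = 172

λ ≈ 172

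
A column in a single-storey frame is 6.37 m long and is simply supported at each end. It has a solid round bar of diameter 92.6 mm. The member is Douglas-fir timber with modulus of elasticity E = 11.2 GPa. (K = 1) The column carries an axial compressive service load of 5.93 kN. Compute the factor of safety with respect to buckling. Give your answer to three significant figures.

I = πd⁴/64 = π×92.6⁴/64 = 3.609×10^6 mm⁴
I = 3.609×10^6 mm⁴ = 3.609×10^-6 m⁴
Effective length L_e = K·L = 1 × 6.37 = 6.370 m
P_cr = π²EI / L_e² = π² × 11.2×10⁹ × 3.609×10^-6 / 6.370² = 9.832×10^3 N
Factor of safety n = P_cr / P = 9.8322 / 5.93 = 1.66

n ≈ 1.66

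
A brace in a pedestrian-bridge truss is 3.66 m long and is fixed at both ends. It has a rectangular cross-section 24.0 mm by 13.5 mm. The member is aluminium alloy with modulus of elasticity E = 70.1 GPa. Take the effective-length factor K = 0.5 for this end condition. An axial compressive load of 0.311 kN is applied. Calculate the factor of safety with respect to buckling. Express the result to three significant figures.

Buckling occurs about the weak axis: I_min = h·b³/12 with b = 13.5 mm (the shorter side).
I_min = 24.0×13.5³/12 = 4.921×10^3 mm⁴
I = 4.921×10^3 mm⁴ = 4.921×10^-9 m⁴
Effective length L_e = K·L = 0.5 × 3.66 = 1.830 m
P_cr = π²EI / L_e² = π² × 70.1×10⁹ × 4.921×10^-9 / 1.830² = 1.017×10^3 N
Factor of safety n = P_cr / P = 1.0166 / 0.311 = 3.27

n ≈ 3.27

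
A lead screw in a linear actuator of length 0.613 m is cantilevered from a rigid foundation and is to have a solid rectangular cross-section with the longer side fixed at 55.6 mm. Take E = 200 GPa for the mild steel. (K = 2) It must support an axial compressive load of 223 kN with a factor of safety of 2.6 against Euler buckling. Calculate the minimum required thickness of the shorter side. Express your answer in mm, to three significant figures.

b ≈ 45.7 mm

Required P_cr = n·P = 2.6 × 223 = 579.8 kN
L_e = K·L = 2 × 0.613 = 1.226 m
Required I = P_cr·L_e²/(π²E) = 5.798×10^5 × 1.226² / (π² × 2.00×10^11) = 4.415×10^-7 m⁴
I_req = 4.415×10^5 mm⁴
Rectangle, weak axis: I_min = h·b³/12 with h = 55.6 mm fixed  ⇒  b = (12I/h)^(1/3) = 45.7 mm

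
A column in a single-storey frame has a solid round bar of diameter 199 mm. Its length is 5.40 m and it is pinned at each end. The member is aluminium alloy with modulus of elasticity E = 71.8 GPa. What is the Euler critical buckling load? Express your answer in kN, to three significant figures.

P_cr ≈ 1870 kN

I = πd⁴/64 = π×199⁴/64 = 7.698×10^7 mm⁴
I = 7.698×10^7 mm⁴ = 7.698×10^-5 m⁴
Effective length L_e = K·L = 1 × 5.40 = 5.400 m
P_cr = π²EI / L_e² = π² × 71.8×10⁹ × 7.698×10^-5 / 5.400² = 1.871×10^6 N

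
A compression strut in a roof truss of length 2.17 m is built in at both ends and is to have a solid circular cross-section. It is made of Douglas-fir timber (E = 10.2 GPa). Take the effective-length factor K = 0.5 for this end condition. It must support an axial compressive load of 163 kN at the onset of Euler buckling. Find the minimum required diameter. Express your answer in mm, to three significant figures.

L_e = K·L = 0.5 × 2.17 = 1.085 m
Required I = P_cr·L_e²/(π²E) = 1.630×10^5 × 1.085² / (π² × 1.02×10^10) = 1.906×10^-6 m⁴
I_req = 1.906×10^6 mm⁴
Solid circle: I = πd⁴/64  ⇒  d = (64I/π)^(1/4) = (64×1.906×10^6/π)^(1/4) = 78.9 mm

d ≈ 78.9 mm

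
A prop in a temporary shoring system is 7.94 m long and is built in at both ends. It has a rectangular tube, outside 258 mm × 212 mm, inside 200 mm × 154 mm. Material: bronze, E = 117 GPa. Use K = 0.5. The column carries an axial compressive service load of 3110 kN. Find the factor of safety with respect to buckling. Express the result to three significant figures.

n ≈ 3.39

Weak-axis I_min = (h_o·b_o³ − h_i·b_i³)/12 with b_o = 212, b_i = 154.0 mm (shorter outer/inner sides).
I_min = (258×212³ − 200.0×154.0³)/12 = 1.440×10^8 mm⁴
I = 1.440×10^8 mm⁴ = 1.440×10^-4 m⁴
Effective length L_e = K·L = 0.5 × 7.94 = 3.970 m
P_cr = π²EI / L_e² = π² × 117×10⁹ × 1.440×10^-4 / 3.970² = 1.055×10^7 N
Factor of safety n = P_cr / P = 10549 / 3110 = 3.39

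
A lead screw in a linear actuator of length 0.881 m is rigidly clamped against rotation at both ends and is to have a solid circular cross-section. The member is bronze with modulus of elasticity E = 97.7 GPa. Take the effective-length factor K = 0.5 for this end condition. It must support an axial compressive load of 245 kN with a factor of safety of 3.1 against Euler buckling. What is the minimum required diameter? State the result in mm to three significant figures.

d ≈ 42.0 mm

Required P_cr = n·P = 3.1 × 245 = 759.5 kN
L_e = K·L = 0.5 × 0.881 = 0.4405 m
Required I = P_cr·L_e²/(π²E) = 7.595×10^5 × 0.4405² / (π² × 9.77×10^10) = 1.528×10^-7 m⁴
I_req = 1.528×10^5 mm⁴
Solid circle: I = πd⁴/64  ⇒  d = (64I/π)^(1/4) = (64×1.528×10^5/π)^(1/4) = 42.0 mm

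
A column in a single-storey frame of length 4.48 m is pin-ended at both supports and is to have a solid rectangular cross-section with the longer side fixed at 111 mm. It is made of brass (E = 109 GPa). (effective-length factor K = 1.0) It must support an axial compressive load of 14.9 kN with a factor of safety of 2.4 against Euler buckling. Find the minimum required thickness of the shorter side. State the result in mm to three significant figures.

Required P_cr = n·P = 2.4 × 14.9 = 35.76 kN
L_e = K·L = 1 × 4.48 = 4.480 m
Required I = P_cr·L_e²/(π²E) = 3.576×10^4 × 4.480² / (π² × 1.09×10^11) = 6.672×10^-7 m⁴
I_req = 6.672×10^5 mm⁴
Rectangle, weak axis: I_min = h·b³/12 with h = 111 mm fixed  ⇒  b = (12I/h)^(1/3) = 41.6 mm

b ≈ 41.6 mm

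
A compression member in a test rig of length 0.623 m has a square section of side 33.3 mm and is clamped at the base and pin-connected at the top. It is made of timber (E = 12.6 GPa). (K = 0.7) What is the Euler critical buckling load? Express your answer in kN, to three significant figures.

P_cr ≈ 67.0 kN

I = a⁴/12 = 33.3⁴/12 = 1.025×10^5 mm⁴
I = 1.025×10^5 mm⁴ = 1.025×10^-7 m⁴
Effective length L_e = K·L = 0.7 × 0.623 = 0.4361 m
P_cr = π²EI / L_e² = π² × 12.6×10⁹ × 1.025×10^-7 / 0.4361² = 6.700×10^4 N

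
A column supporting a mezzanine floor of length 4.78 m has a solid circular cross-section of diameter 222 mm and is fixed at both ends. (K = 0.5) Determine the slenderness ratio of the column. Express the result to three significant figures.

I = πd⁴/64 = π×222⁴/64 = 1.192×10^8 mm⁴
A = 3.871×10^4 mm²;  r_min = √(I/A) = √(1.192×10^8/3.871×10^4) = 55.50 mm
L_e = K·L = 0.5 × 4.78 m = 2.390 m = 2390.0 mm
λ = L_e / r_min = 2390.0 / 55.50 = 43.1

λ ≈ 43.1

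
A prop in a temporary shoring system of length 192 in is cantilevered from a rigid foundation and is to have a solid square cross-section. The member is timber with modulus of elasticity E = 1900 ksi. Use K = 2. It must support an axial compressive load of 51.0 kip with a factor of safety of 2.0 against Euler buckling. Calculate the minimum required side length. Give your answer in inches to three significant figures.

a ≈ 9.90 in

Required P_cr = n·P = 2.0 × 51.0 = 102.0 kip
L_e = K·L = 2 × 192 = 384.0 in
Required I = P_cr·L_e²/(π²E) = 1.020×10^5 × 384.0² / (π² × 1.90×10^6) = 802.1 in⁴
Solid square: I = a⁴/12  ⇒  a = (12I)^(1/4) = (12×802.1)^(1/4) = 9.90 in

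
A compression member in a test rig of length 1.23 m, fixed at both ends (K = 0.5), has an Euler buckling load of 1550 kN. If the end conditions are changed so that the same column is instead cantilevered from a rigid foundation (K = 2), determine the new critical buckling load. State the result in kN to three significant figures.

P_cr ∝ 1/K², so P_cr,new = P_cr,old × (K_old/K_new)² = 1550 × (0.5/2)²
= 1550 × 0.06250 = 96.9 kN

P_cr ≈ 96.9 kN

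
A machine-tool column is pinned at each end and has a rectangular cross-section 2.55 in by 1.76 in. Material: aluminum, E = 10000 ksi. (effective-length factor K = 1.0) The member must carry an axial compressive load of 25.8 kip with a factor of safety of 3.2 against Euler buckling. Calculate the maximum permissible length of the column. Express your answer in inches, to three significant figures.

L_max ≈ 37.2 in

Buckling occurs about the weak axis: I_min = h·b³/12 with b = 1.76 in (the shorter side).
I_min = 2.55×1.76³/12 = 1.159 in⁴
Required critical load P_cr = n·P = 3.2 × 25.8 = 82.56 kip = 8.256×10^4 lb
From P_cr = π²EI/(K·L)²:  L = (1/K)·√(π²EI/P_cr) = (1/1)·√(π²×1.00×10^7×1.159/8.256×10^4)
L = 37.2 in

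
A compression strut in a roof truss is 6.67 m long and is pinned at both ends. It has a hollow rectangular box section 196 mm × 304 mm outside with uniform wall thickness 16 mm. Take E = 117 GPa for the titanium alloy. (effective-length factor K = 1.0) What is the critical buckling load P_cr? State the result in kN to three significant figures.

P_cr ≈ 2360 kN

Inner dimensions: h_i = 304 − 2×16 = 272.0 mm, b_i = 196 − 2×16 = 164.0 mm
Weak-axis I_min = (h_o·b_o³ − h_i·b_i³)/12 with b_o = 196, b_i = 164.0 mm (shorter outer/inner sides).
I_min = (304×196³ − 272.0×164.0³)/12 = 9.077×10^7 mm⁴
I = 9.077×10^7 mm⁴ = 9.077×10^-5 m⁴
Effective length L_e = K·L = 1 × 6.67 = 6.670 m
P_cr = π²EI / L_e² = π² × 117×10⁹ × 9.077×10^-5 / 6.670² = 2.356×10^6 N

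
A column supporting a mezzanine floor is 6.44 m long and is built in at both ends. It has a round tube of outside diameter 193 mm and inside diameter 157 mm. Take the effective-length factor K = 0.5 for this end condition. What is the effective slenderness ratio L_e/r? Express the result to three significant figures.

λ ≈ 51.8

d_o = 193 mm, d_i = 157 mm
I = π(d_o⁴ − d_i⁴)/64 = π(193⁴ − 157.0⁴)/64 = 3.828×10^7 mm⁴
A = 9.896×10^3 mm²;  r_min = √(I/A) = √(3.828×10^7/9.896×10^3) = 62.20 mm
L_e = K·L = 0.5 × 6.44 m = 3.220 m = 3220.0 mm
λ = L_e / r_min = 3220.0 / 62.20 = 51.8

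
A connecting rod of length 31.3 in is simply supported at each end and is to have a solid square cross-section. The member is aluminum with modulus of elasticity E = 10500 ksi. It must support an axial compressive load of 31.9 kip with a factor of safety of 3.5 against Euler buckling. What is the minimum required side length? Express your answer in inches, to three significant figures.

Required P_cr = n·P = 3.5 × 31.9 = 111.6 kip
L_e = K·L = 1 × 31.3 = 31.30 in
Required I = P_cr·L_e²/(π²E) = 1.116×10^5 × 31.30² / (π² × 1.05×10^7) = 1.056 in⁴
Solid square: I = a⁴/12  ⇒  a = (12I)^(1/4) = (12×1.056)^(1/4) = 1.89 in

a ≈ 1.89 in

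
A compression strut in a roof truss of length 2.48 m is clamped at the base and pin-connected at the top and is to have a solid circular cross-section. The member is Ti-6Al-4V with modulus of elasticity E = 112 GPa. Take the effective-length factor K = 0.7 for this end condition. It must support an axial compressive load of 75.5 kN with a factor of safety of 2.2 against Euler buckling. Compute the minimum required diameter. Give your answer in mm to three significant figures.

d ≈ 55.1 mm

Required P_cr = n·P = 2.2 × 75.5 = 166.1 kN
L_e = K·L = 0.7 × 2.48 = 1.736 m
Required I = P_cr·L_e²/(π²E) = 1.661×10^5 × 1.736² / (π² × 1.12×10^11) = 4.528×10^-7 m⁴
I_req = 4.528×10^5 mm⁴
Solid circle: I = πd⁴/64  ⇒  d = (64I/π)^(1/4) = (64×4.528×10^5/π)^(1/4) = 55.1 mm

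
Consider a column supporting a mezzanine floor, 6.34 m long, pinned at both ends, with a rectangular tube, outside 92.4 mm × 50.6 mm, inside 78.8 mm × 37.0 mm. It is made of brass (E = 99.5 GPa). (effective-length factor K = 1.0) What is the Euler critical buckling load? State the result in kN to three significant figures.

P_cr ≈ 16.2 kN

Weak-axis I_min = (h_o·b_o³ − h_i·b_i³)/12 with b_o = 50.6, b_i = 37.00 mm (shorter outer/inner sides).
I_min = (92.4×50.6³ − 78.80×37.00³)/12 = 6.649×10^5 mm⁴
I = 6.649×10^5 mm⁴ = 6.649×10^-7 m⁴
Effective length L_e = K·L = 1 × 6.34 = 6.340 m
P_cr = π²EI / L_e² = π² × 99.5×10⁹ × 6.649×10^-7 / 6.340² = 1.625×10^4 N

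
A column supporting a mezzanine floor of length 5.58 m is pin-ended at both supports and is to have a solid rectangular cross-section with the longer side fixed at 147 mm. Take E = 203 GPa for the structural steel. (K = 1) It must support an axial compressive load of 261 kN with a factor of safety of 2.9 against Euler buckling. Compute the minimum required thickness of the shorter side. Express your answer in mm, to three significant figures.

Required P_cr = n·P = 2.9 × 261 = 756.9 kN
L_e = K·L = 1 × 5.58 = 5.580 m
Required I = P_cr·L_e²/(π²E) = 7.569×10^5 × 5.580² / (π² × 2.03×10^11) = 1.176×10^-5 m⁴
I_req = 1.176×10^7 mm⁴
Rectangle, weak axis: I_min = h·b³/12 with h = 147 mm fixed  ⇒  b = (12I/h)^(1/3) = 98.7 mm

b ≈ 98.7 mm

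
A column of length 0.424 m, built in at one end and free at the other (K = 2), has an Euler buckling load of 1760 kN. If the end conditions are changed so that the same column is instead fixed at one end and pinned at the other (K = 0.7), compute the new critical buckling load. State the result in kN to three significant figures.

P_cr ≈ 14400 kN

P_cr ∝ 1/K², so P_cr,new = P_cr,old × (K_old/K_new)² = 1760 × (2/0.7)²
= 1760 × 8.163 = 14400 kN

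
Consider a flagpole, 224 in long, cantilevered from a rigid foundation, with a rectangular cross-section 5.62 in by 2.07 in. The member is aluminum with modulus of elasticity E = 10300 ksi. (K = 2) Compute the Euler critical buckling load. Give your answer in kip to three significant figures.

Buckling occurs about the weak axis: I_min = h·b³/12 with b = 2.07 in (the shorter side).
I_min = 5.62×2.07³/12 = 4.154 in⁴
Effective length L_e = K·L = 2 × 224 = 448.0 in
P_cr = π²EI / L_e² = π² × 10300×10³ × 4.154 / 448.0² = 2.104×10^3 lb

P_cr ≈ 2.10 kip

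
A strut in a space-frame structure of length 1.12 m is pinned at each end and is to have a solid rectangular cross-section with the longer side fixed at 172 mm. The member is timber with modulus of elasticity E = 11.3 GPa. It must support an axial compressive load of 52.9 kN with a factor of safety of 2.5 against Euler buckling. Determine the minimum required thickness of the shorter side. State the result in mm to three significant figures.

b ≈ 47.0 mm

Required P_cr = n·P = 2.5 × 52.9 = 132.2 kN
L_e = K·L = 1 × 1.12 = 1.120 m
Required I = P_cr·L_e²/(π²E) = 1.323×10^5 × 1.120² / (π² × 1.13×10^10) = 1.487×10^-6 m⁴
I_req = 1.487×10^6 mm⁴
Rectangle, weak axis: I_min = h·b³/12 with h = 172 mm fixed  ⇒  b = (12I/h)^(1/3) = 47.0 mm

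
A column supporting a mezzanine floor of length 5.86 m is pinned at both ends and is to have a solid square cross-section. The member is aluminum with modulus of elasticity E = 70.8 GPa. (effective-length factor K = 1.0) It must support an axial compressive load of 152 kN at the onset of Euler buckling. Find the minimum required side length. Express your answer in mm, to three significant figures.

a ≈ 97.3 mm

L_e = K·L = 1 × 5.86 = 5.860 m
Required I = P_cr·L_e²/(π²E) = 1.520×10^5 × 5.860² / (π² × 7.08×10^10) = 7.470×10^-6 m⁴
I_req = 7.470×10^6 mm⁴
Solid square: I = a⁴/12  ⇒  a = (12I)^(1/4) = (12×7.470×10^6)^(1/4) = 97.3 mm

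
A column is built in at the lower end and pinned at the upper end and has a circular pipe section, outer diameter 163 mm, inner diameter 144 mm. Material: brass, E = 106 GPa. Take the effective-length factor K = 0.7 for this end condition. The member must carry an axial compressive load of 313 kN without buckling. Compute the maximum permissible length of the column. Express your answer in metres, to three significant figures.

L_max ≈ 9.61 m

d_o = 163 mm, d_i = 144 mm
I = π(d_o⁴ − d_i⁴)/64 = π(163⁴ − 144.0⁴)/64 = 1.354×10^7 mm⁴
I = 1.354×10^-5 m⁴
At the buckling limit P_cr = P = 3.130×10^5 N
From P_cr = π²EI/(K·L)²:  L = (1/K)·√(π²EI/P_cr) = (1/0.7)·√(π²×1.06×10^11×1.354×10^-5/3.130×10^5)
L = 9.61 m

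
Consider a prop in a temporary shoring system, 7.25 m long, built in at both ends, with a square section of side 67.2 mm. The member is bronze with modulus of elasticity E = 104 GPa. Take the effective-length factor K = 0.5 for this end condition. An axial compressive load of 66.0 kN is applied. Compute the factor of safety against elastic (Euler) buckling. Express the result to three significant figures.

I = a⁴/12 = 67.2⁴/12 = 1.699×10^6 mm⁴
I = 1.699×10^6 mm⁴ = 1.699×10^-6 m⁴
Effective length L_e = K·L = 0.5 × 7.25 = 3.625 m
P_cr = π²EI / L_e² = π² × 104×10⁹ × 1.699×10^-6 / 3.625² = 1.327×10^5 N
Factor of safety n = P_cr / P = 132.74 / 66.0 = 2.01

n ≈ 2.01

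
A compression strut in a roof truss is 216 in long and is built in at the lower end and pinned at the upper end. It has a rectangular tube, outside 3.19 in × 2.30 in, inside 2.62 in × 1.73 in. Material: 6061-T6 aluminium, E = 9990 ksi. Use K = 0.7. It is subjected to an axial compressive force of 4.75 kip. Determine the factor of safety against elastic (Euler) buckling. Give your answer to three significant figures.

n ≈ 1.91

Weak-axis I_min = (h_o·b_o³ − h_i·b_i³)/12 with b_o = 2.30, b_i = 1.730 in (shorter outer/inner sides).
I_min = (3.19×2.30³ − 2.620×1.730³)/12 = 2.104 in⁴
Effective length L_e = K·L = 0.7 × 216 = 151.2 in
P_cr = π²EI / L_e² = π² × 9990×10³ × 2.104 / 151.2² = 9.074×10^3 lb
Factor of safety n = P_cr / P = 9.0739 / 4.75 = 1.91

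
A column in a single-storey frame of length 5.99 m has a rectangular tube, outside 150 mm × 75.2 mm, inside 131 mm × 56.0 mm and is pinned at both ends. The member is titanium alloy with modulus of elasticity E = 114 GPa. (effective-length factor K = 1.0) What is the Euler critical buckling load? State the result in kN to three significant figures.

P_cr ≈ 107 kN

Weak-axis I_min = (h_o·b_o³ − h_i·b_i³)/12 with b_o = 75.2, b_i = 56.00 mm (shorter outer/inner sides).
I_min = (150×75.2³ − 131.0×56.00³)/12 = 3.399×10^6 mm⁴
I = 3.399×10^6 mm⁴ = 3.399×10^-6 m⁴
Effective length L_e = K·L = 1 × 5.99 = 5.990 m
P_cr = π²EI / L_e² = π² × 114×10⁹ × 3.399×10^-6 / 5.990² = 1.066×10^5 N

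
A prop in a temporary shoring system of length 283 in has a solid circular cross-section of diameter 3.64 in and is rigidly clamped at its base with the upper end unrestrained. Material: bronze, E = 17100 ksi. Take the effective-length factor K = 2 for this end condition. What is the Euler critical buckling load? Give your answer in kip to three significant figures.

I = πd⁴/64 = π×3.64⁴/64 = 8.617 in⁴
Effective length L_e = K·L = 2 × 283 = 566.0 in
P_cr = π²EI / L_e² = π² × 17100×10³ × 8.617 / 566.0² = 4.540×10^3 lb

P_cr ≈ 4.54 kip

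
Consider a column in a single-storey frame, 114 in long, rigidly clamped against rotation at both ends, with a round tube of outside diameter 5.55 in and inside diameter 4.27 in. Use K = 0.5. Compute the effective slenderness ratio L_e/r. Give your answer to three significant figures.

d_o = 5.55 in, d_i = 4.27 in
I = π(d_o⁴ − d_i⁴)/64 = π(5.55⁴ − 4.270⁴)/64 = 30.26 in⁴
A = 9.872 in²;  r_min = √(I/A) = √(30.26/9.872) = 1.751 in
L_e = K·L = 0.5 × 114 = 57.00 in
λ = L_e / r_min = 57.000 / 1.751 = 32.6

λ ≈ 32.6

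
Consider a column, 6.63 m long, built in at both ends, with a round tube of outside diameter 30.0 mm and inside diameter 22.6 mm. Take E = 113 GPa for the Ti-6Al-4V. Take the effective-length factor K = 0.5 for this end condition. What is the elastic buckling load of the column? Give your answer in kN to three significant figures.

d_o = 30.0 mm, d_i = 22.6 mm
I = π(d_o⁴ − d_i⁴)/64 = π(30.0⁴ − 22.60⁴)/64 = 2.696×10^4 mm⁴
I = 2.696×10^4 mm⁴ = 2.696×10^-8 m⁴
Effective length L_e = K·L = 0.5 × 6.63 = 3.315 m
P_cr = π²EI / L_e² = π² × 113×10⁹ × 2.696×10^-8 / 3.315² = 2.736×10^3 N

P_cr ≈ 2.74 kN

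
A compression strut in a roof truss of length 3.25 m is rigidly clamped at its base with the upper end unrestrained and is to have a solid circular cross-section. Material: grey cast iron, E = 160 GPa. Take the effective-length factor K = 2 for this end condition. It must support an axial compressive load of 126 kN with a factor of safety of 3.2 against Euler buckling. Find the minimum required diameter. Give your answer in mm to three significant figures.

d ≈ 122 mm

Required P_cr = n·P = 3.2 × 126 = 403.2 kN
L_e = K·L = 2 × 3.25 = 6.500 m
Required I = P_cr·L_e²/(π²E) = 4.032×10^5 × 6.500² / (π² × 1.60×10^11) = 1.079×10^-5 m⁴
I_req = 1.079×10^7 mm⁴
Solid circle: I = πd⁴/64  ⇒  d = (64I/π)^(1/4) = (64×1.079×10^7/π)^(1/4) = 122 mm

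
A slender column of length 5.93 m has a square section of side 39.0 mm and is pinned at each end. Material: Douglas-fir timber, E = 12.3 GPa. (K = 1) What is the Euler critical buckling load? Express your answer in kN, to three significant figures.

I = a⁴/12 = 39.0⁴/12 = 1.928×10^5 mm⁴
I = 1.928×10^5 mm⁴ = 1.928×10^-7 m⁴
Effective length L_e = K·L = 1 × 5.93 = 5.930 m
P_cr = π²EI / L_e² = π² × 12.3×10⁹ × 1.928×10^-7 / 5.930² = 665.5 N

P_cr ≈ 0.666 kN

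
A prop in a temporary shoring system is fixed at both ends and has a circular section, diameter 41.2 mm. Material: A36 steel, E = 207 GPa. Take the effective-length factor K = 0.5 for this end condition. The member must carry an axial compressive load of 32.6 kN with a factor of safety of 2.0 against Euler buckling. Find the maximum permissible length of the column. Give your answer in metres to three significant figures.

L_max ≈ 4.21 m

I = πd⁴/64 = π×41.2⁴/64 = 1.414×10^5 mm⁴
I = 1.414×10^-7 m⁴
Required critical load P_cr = n·P = 2.0 × 32.6 = 65.20 kN = 6.520×10^4 N
From P_cr = π²EI/(K·L)²:  L = (1/K)·√(π²EI/P_cr) = (1/0.5)·√(π²×2.07×10^11×1.414×10^-7/6.520×10^4)
L = 4.21 m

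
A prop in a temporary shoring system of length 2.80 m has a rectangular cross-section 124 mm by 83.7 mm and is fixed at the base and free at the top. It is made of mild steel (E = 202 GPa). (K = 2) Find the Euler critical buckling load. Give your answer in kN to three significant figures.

Buckling occurs about the weak axis: I_min = h·b³/12 with b = 83.7 mm (the shorter side).
I_min = 124×83.7³/12 = 6.059×10^6 mm⁴
I = 6.059×10^6 mm⁴ = 6.059×10^-6 m⁴
Effective length L_e = K·L = 2 × 2.80 = 5.600 m
P_cr = π²EI / L_e² = π² × 202×10⁹ × 6.059×10^-6 / 5.600² = 3.852×10^5 N

P_cr ≈ 385 kN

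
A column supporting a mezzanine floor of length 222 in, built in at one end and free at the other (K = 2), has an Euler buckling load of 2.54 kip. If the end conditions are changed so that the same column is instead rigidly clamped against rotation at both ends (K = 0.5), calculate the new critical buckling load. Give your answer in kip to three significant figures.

P_cr ≈ 40.6 kip

P_cr ∝ 1/K², so P_cr,new = P_cr,old × (K_old/K_new)² = 2.54 × (2/0.5)²
= 2.54 × 16.00 = 40.6 kip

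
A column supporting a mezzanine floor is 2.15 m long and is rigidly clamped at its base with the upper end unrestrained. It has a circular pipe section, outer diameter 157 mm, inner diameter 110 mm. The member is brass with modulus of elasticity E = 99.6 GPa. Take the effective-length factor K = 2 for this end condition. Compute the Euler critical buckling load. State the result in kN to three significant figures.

P_cr ≈ 1200 kN

d_o = 157 mm, d_i = 110 mm
I = π(d_o⁴ − d_i⁴)/64 = π(157⁴ − 110.0⁴)/64 = 2.264×10^7 mm⁴
I = 2.264×10^7 mm⁴ = 2.264×10^-5 m⁴
Effective length L_e = K·L = 2 × 2.15 = 4.300 m
P_cr = π²EI / L_e² = π² × 99.6×10⁹ × 2.264×10^-5 / 4.300² = 1.204×10^6 N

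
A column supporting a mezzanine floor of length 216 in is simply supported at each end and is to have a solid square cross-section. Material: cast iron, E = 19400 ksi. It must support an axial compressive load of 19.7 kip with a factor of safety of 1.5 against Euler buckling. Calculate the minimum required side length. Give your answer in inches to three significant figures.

Required P_cr = n·P = 1.5 × 19.7 = 29.55 kip
L_e = K·L = 1 × 216 = 216.0 in
Required I = P_cr·L_e²/(π²E) = 2.955×10^4 × 216.0² / (π² × 1.94×10^7) = 7.201 in⁴
Solid square: I = a⁴/12  ⇒  a = (12I)^(1/4) = (12×7.201)^(1/4) = 3.05 in

a ≈ 3.05 in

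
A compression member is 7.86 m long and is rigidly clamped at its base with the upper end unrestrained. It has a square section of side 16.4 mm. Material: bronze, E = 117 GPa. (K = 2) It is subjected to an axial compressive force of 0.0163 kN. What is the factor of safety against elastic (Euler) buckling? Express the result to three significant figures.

I = a⁴/12 = 16.4⁴/12 = 6.028×10^3 mm⁴
I = 6.028×10^3 mm⁴ = 6.028×10^-9 m⁴
Effective length L_e = K·L = 2 × 7.86 = 15.72 m
P_cr = π²EI / L_e² = π² × 117×10⁹ × 6.028×10^-9 / 15.72² = 28.17 N
Factor of safety n = P_cr / P = 0.028169 / 0.0163 = 1.73

n ≈ 1.73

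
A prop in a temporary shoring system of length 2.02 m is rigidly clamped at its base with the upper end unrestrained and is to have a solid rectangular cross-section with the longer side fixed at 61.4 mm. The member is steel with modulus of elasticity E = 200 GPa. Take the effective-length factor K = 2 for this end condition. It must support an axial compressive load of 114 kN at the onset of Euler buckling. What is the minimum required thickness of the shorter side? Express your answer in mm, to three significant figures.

L_e = K·L = 2 × 2.02 = 4.040 m
Required I = P_cr·L_e²/(π²E) = 1.140×10^5 × 4.040² / (π² × 2.00×10^11) = 9.426×10^-7 m⁴
I_req = 9.426×10^5 mm⁴
Rectangle, weak axis: I_min = h·b³/12 with h = 61.4 mm fixed  ⇒  b = (12I/h)^(1/3) = 56.9 mm

b ≈ 56.9 mm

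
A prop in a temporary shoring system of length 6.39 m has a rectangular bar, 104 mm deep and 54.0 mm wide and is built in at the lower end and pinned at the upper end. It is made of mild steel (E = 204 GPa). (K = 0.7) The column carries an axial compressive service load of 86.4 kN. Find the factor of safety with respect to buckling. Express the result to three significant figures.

Buckling occurs about the weak axis: I_min = h·b³/12 with b = 54.0 mm (the shorter side).
I_min = 104×54.0³/12 = 1.365×10^6 mm⁴
I = 1.365×10^6 mm⁴ = 1.365×10^-6 m⁴
Effective length L_e = K·L = 0.7 × 6.39 = 4.473 m
P_cr = π²EI / L_e² = π² × 204×10⁹ × 1.365×10^-6 / 4.473² = 1.373×10^5 N
Factor of safety n = P_cr / P = 137.33 / 86.4 = 1.59

n ≈ 1.59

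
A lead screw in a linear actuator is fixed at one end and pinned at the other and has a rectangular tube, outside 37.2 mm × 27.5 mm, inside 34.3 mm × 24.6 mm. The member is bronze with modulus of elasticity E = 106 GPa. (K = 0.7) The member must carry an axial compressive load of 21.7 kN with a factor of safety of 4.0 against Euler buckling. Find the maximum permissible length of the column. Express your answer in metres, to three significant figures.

L_max ≈ 0.734 m

Weak-axis I_min = (h_o·b_o³ − h_i·b_i³)/12 with b_o = 27.5, b_i = 24.60 mm (shorter outer/inner sides).
I_min = (37.2×27.5³ − 34.30×24.60³)/12 = 2.192×10^4 mm⁴
I = 2.192×10^-8 m⁴
Required critical load P_cr = n·P = 4.0 × 21.7 = 86.80 kN = 8.680×10^4 N
From P_cr = π²EI/(K·L)²:  L = (1/K)·√(π²EI/P_cr) = (1/0.7)·√(π²×1.06×10^11×2.192×10^-8/8.680×10^4)
L = 0.734 m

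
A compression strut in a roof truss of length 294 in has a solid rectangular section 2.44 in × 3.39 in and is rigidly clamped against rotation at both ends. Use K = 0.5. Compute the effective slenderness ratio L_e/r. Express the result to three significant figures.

λ ≈ 209

Buckling occurs about the weak axis: I_min = h·b³/12 with b = 2.44 in (the shorter side).
I_min = 3.39×2.44³/12 = 4.104 in⁴
A = 8.272 in²;  r_min = √(I/A) = √(4.104/8.272) = 0.7044 in
L_e = K·L = 0.5 × 294 = 147.0 in
λ = L_e / r_min = 147.00 / 0.7044 = 209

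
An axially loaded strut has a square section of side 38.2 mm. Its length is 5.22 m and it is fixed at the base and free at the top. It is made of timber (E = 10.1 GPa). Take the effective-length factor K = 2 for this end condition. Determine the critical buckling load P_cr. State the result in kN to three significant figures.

I = a⁴/12 = 38.2⁴/12 = 1.774×10^5 mm⁴
I = 1.774×10^5 mm⁴ = 1.774×10^-7 m⁴
Effective length L_e = K·L = 2 × 5.22 = 10.44 m
P_cr = π²EI / L_e² = π² × 10.1×10⁹ × 1.774×10^-7 / 10.44² = 162.3 N

P_cr ≈ 0.162 kN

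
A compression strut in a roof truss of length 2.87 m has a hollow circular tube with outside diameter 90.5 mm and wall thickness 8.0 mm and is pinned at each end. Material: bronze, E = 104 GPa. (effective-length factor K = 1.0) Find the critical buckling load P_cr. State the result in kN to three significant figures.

P_cr ≈ 222 kN

Inner diameter d_i = 90.5 − 2×8.0 = 74.50 mm
I = π(d_o⁴ − d_i⁴)/64 = π(90.5⁴ − 74.50⁴)/64 = 1.781×10^6 mm⁴
I = 1.781×10^6 mm⁴ = 1.781×10^-6 m⁴
Effective length L_e = K·L = 1 × 2.87 = 2.870 m
P_cr = π²EI / L_e² = π² × 104×10⁹ × 1.781×10^-6 / 2.870² = 2.219×10^5 N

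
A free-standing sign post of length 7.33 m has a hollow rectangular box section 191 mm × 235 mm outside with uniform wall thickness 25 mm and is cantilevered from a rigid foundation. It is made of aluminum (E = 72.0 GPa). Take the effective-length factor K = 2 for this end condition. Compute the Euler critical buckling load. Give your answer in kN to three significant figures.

P_cr ≈ 308 kN

Inner dimensions: h_i = 235 − 2×25 = 185.0 mm, b_i = 191 − 2×25 = 141.0 mm
Weak-axis I_min = (h_o·b_o³ − h_i·b_i³)/12 with b_o = 191, b_i = 141.0 mm (shorter outer/inner sides).
I_min = (235×191³ − 185.0×141.0³)/12 = 9.324×10^7 mm⁴
I = 9.324×10^7 mm⁴ = 9.324×10^-5 m⁴
Effective length L_e = K·L = 2 × 7.33 = 14.66 m
P_cr = π²EI / L_e² = π² × 72.0×10⁹ × 9.324×10^-5 / 14.66² = 3.083×10^5 N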